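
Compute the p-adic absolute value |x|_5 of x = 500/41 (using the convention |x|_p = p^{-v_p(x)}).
|500/41|_5 = 1/125

Step 1 — compute v_5(x) by factoring powers of 5 out of the numerator and denominator: v_5(500/41) = 3. Step 2 — apply |x|_p = p^{-v_p(x)} = 5^{-3} = 1/125.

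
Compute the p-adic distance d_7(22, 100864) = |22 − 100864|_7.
d_7(22, 100864) = 1/16807

Step 1 — x − y = 22 − 100864 = -100842. Step 2 — v_7(-100842) = 5 (factor: -100842 = −(7^5 · 6); the sign does not affect v_p). Step 3 — |x − y|_7 = 7^{-5} = 1/16807.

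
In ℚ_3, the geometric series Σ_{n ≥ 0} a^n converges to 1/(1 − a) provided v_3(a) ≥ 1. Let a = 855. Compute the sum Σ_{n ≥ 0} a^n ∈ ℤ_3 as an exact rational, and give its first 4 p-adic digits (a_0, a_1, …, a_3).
Σ a^n = 1/(1 − a) = -1/854;  first 4 digits = (1, 0, 2, 1)

v_3(a) = 2 ≥ 1, so the series converges in ℤ_3 to 1/(1 − a) = 1/(1 − 855) = -1/854. Expand this rational in ℤ_3: compute digits iteratively via d_i = x_i mod 3, x_{i+1} = (x_i − d_i)/3. The first 4 digits are (1, 0, 2, 1).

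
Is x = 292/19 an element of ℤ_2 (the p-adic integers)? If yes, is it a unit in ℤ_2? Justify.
x ∈ ℤ_2 but not a unit; v_2(x) = 2 > 0

ℤ_2 = {x ∈ ℚ_2 : v_2(x) ≥ 0} and ℤ_2^× = {x ∈ ℤ_2 : v_2(x) = 0}. Here v_2(292/19) = v_2(num) − v_2(den) = 2; compare against these criteria.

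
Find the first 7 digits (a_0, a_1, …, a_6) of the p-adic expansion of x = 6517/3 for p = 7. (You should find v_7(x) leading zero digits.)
(a_0, …, a_6) = (0, 0, 0, 4, 5, 4, 4)

v_7(6517/3) = 3, so a_0 = ... = a_2 = 0. Factor out: x = 7^3 · u with u = 19/3 a unit in ℤ_7. Expand u iteratively via a_{v+i} = u_i mod 7, u_{i+1} = (u_i − a_{v+i})/7:
  u_0 = 19/3;  a_3 = 4;  u_1 = (u_0 − 4)/7 = 1/3
  u_1 = 1/3;  a_4 = 5;  u_2 = (u_1 − 5)/7 = -2/3
  u_2 = -2/3;  a_5 = 4;  u_3 = (u_2 − 4)/7 = -2/3
  u_3 = -2/3;  a_6 = 4;  u_4 = (u_3 − 4)/7 = -2/3
Digits: (0, 0, 0, 4, 5, 4, 4).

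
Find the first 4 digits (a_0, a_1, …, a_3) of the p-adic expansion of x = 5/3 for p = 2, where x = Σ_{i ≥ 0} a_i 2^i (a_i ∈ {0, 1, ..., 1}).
(a_0, …, a_3) = (1, 1, 1, 0)

v_2(5/3) = 0 (numerator and denominator both coprime to 2), so x ∈ ℤ_2^×. Compute digits iteratively via a_i = x_i mod 2, x_{i+1} = (x_i − a_i)/2, with x_0 = x:
  x_0 = 5/3;  a_0 = 1;  x_1 = (x_0 − 1)/2 = 1/3
  x_1 = 1/3;  a_1 = 1;  x_2 = (x_1 − 1)/2 = -1/3
  x_2 = -1/3;  a_2 = 1;  x_3 = (x_2 − 1)/2 = -2/3
  x_3 = -2/3;  a_3 = 0;  x_4 = (x_3 − 0)/2 = -1/3
Digits: (1, 1, 1, 0).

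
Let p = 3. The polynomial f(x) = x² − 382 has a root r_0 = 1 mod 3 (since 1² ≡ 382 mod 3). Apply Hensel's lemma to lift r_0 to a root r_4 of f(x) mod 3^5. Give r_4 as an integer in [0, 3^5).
r_4 = 25 (mod 243)

Hensel's recurrence: r_{i+1} = r_i − f(r_i)·(f′(r_i))^{-1} mod 3^{i+2}, with f′(x) = 2x. Iterate:
  r_0 = 1 (mod 3)
  r_1 = 7 (mod 9)
  r_2 = 25 (mod 27)
  r_3 = 25 (mod 81)
  r_4 = 25 (mod 243)
Final: r_4 = 25, and one checks f(r_4) ≡ 0 mod 3^5.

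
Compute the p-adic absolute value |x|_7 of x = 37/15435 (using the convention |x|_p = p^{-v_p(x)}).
|37/15435|_7 = 343

Step 1 — compute v_7(x) by factoring powers of 7 out of the numerator and denominator: v_7(37/15435) = -3. Step 2 — apply |x|_p = p^{-v_p(x)} = 7^{3} = 343.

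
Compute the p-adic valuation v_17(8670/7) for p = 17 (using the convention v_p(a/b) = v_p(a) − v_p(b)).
v_17(8670/7) = 2

Factor powers of 17 from the numerator and denominator of the reduced fraction: 8670 = 17^2 · 30 and 7 = 17^0 · 7. Apply v_p(a/b) = v_p(a) − v_p(b): v_17(8670/7) = 2 − 0 = 2.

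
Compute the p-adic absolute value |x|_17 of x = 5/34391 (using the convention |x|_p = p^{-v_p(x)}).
|5/34391|_17 = 4913

Step 1 — compute v_17(x) by factoring powers of 17 out of the numerator and denominator: v_17(5/34391) = -3. Step 2 — apply |x|_p = p^{-v_p(x)} = 17^{3} = 4913.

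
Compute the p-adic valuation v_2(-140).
v_2(-140) = 2

v_2(n) is the largest exponent k such that 2^k divides n. Factor out: -140 = -2^2 · 35. (Sign doesn't affect v_p.) So v_2(-140) = 2.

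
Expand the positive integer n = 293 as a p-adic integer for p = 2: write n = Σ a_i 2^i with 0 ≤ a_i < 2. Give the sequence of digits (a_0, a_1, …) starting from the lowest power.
(a_0, a_1, …) = (1, 0, 1, 0, 0, 1, 0, 0, 1)

Repeated division by 2 gives the digits low-to-high: 293 = 1 + 1·2^2 + 1·2^5 + 1·2^8. Digit sequence: (1, 0, 1, 0, 0, 1, 0, 0, 1).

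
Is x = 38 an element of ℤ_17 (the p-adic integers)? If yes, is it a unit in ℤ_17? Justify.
x ∈ ℤ_17^× (unit); v_17(x) = 0

ℤ_17 = {x ∈ ℚ_17 : v_17(x) ≥ 0} and ℤ_17^× = {x ∈ ℤ_17 : v_17(x) = 0}. Here v_17(38) = v_17(num) − v_17(den) = 0; compare against these criteria.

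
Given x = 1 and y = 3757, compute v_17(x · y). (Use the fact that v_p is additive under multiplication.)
v_17(3757) = 2

v_p(x) = 0 (factor: 1 = 17^0 · 1); v_p(y) = 2 (factor: 3757 = 17^2 · 13). Additivity: v_p(xy) = v_p(x) + v_p(y) = 0 + 2 = 2. (Direct check: xy = 3757 = 17^2 · (13).)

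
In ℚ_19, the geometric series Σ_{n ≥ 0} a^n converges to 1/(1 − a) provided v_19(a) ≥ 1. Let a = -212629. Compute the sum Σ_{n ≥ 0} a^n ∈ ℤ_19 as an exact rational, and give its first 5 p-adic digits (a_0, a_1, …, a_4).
Σ a^n = 1/(1 − a) = 1/212630;  first 5 digits = (1, 0, 0, 7, 17)

v_19(a) = 3 ≥ 1, so the series converges in ℤ_19 to 1/(1 − a) = 1/(1 − (-212629)) = 1/212630. Expand this rational in ℤ_19: compute digits iteratively via d_i = x_i mod 19, x_{i+1} = (x_i − d_i)/19. The first 5 digits are (1, 0, 0, 7, 17).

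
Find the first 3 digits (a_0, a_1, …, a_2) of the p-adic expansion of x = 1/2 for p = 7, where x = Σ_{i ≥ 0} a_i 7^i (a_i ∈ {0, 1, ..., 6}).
(a_0, …, a_2) = (4, 3, 3)

v_7(1/2) = 0 (numerator and denominator both coprime to 7), so x ∈ ℤ_7^×. Compute digits iteratively via a_i = x_i mod 7, x_{i+1} = (x_i − a_i)/7, with x_0 = x:
  x_0 = 1/2;  a_0 = 4;  x_1 = (x_0 − 4)/7 = -1/2
  x_1 = -1/2;  a_1 = 3;  x_2 = (x_1 − 3)/7 = -1/2
  x_2 = -1/2;  a_2 = 3;  x_3 = (x_2 − 3)/7 = -1/2
Digits: (4, 3, 3).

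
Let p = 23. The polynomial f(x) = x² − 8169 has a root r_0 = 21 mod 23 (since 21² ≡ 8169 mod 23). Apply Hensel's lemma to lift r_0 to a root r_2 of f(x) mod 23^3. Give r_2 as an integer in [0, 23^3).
r_2 = 8669 (mod 12167)

Hensel's recurrence: r_{i+1} = r_i − f(r_i)·(f′(r_i))^{-1} mod 23^{i+2}, with f′(x) = 2x. Iterate:
  r_0 = 21 (mod 23)
  r_1 = 205 (mod 529)
  r_2 = 8669 (mod 12167)
Final: r_2 = 8669, and one checks f(r_2) ≡ 0 mod 23^3.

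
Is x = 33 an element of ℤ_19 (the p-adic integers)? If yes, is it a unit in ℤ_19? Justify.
x ∈ ℤ_19^× (unit); v_19(x) = 0

ℤ_19 = {x ∈ ℚ_19 : v_19(x) ≥ 0} and ℤ_19^× = {x ∈ ℤ_19 : v_19(x) = 0}. Here v_19(33) = v_19(num) − v_19(den) = 0; compare against these criteria.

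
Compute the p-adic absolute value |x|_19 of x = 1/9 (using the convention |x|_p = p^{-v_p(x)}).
|1/9|_19 = 1

Step 1 — compute v_19(x) by factoring powers of 19 out of the numerator and denominator: v_19(1/9) = 0. Step 2 — apply |x|_p = p^{-v_p(x)} = 19^{0} = 1.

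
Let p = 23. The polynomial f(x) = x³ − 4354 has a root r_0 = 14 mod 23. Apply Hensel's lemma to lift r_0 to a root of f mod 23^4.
r_3 = 169662 (mod 279841)

Hensel: r_{i+1} = r_i − f(r_i)/f′(r_i) mod 23^{i+2}, where f′(x) = 3x². Iterate:
  r_0 = 14 (mod 23)
  r_1 = 382 (mod 529)
  r_2 = 11491 (mod 12167)
  r_3 = 169662 (mod 279841)
Final: r = 169662 with f(r) ≡ 0 mod 23^4.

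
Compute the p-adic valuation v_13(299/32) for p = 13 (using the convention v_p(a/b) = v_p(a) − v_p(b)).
v_13(299/32) = 1

Factor powers of 13 from the numerator and denominator of the reduced fraction: 299 = 13^1 · 23 and 32 = 13^0 · 32. Apply v_p(a/b) = v_p(a) − v_p(b): v_13(299/32) = 1 − 0 = 1.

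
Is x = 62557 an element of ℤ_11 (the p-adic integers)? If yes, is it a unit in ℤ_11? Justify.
x ∈ ℤ_11 but not a unit; v_11(x) = 3 > 0

ℤ_11 = {x ∈ ℚ_11 : v_11(x) ≥ 0} and ℤ_11^× = {x ∈ ℤ_11 : v_11(x) = 0}. Here v_11(62557) = v_11(num) − v_11(den) = 3; compare against these criteria.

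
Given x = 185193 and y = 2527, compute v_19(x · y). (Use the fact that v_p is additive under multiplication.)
v_19(467982711) = 5

v_p(x) = 3 (factor: 185193 = 19^3 · 27); v_p(y) = 2 (factor: 2527 = 19^2 · 7). Additivity: v_p(xy) = v_p(x) + v_p(y) = 3 + 2 = 5. (Direct check: xy = 467982711 = 19^5 · (189).)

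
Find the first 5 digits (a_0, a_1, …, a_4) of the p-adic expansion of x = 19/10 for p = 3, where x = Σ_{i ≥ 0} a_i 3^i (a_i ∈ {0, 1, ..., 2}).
(a_0, …, a_4) = (1, 0, 1, 0, 2)

v_3(19/10) = 0 (numerator and denominator both coprime to 3), so x ∈ ℤ_3^×. Compute digits iteratively via a_i = x_i mod 3, x_{i+1} = (x_i − a_i)/3, with x_0 = x:
  x_0 = 19/10;  a_0 = 1;  x_1 = (x_0 − 1)/3 = 3/10
  x_1 = 3/10;  a_1 = 0;  x_2 = (x_1 − 0)/3 = 1/10
  x_2 = 1/10;  a_2 = 1;  x_3 = (x_2 − 1)/3 = -3/10
  x_3 = -3/10;  a_3 = 0;  x_4 = (x_3 − 0)/3 = -1/10
  x_4 = -1/10;  a_4 = 2;  x_5 = (x_4 − 2)/3 = -7/10
Digits: (1, 0, 1, 0, 2).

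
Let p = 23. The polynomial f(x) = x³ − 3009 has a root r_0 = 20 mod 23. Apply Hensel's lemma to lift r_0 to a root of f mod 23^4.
r_3 = 148876 (mod 279841)

Hensel: r_{i+1} = r_i − f(r_i)/f′(r_i) mod 23^{i+2}, where f′(x) = 3x². Iterate:
  r_0 = 20 (mod 23)
  r_1 = 227 (mod 529)
  r_2 = 2872 (mod 12167)
  r_3 = 148876 (mod 279841)
Final: r = 148876 with f(r) ≡ 0 mod 23^4.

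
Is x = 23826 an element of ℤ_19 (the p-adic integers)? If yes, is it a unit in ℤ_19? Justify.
x ∈ ℤ_19 but not a unit; v_19(x) = 2 > 0

ℤ_19 = {x ∈ ℚ_19 : v_19(x) ≥ 0} and ℤ_19^× = {x ∈ ℤ_19 : v_19(x) = 0}. Here v_19(23826) = v_19(num) − v_19(den) = 2; compare against these criteria.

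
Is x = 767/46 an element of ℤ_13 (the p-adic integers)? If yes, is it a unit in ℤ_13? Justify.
x ∈ ℤ_13 but not a unit; v_13(x) = 1 > 0

ℤ_13 = {x ∈ ℚ_13 : v_13(x) ≥ 0} and ℤ_13^× = {x ∈ ℤ_13 : v_13(x) = 0}. Here v_13(767/46) = v_13(num) − v_13(den) = 1; compare against these criteria.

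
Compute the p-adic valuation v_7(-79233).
v_7(-79233) = 4

v_7(n) is the largest exponent k such that 7^k divides n. Factor out: -79233 = -7^4 · 33. (Sign doesn't affect v_p.) So v_7(-79233) = 4.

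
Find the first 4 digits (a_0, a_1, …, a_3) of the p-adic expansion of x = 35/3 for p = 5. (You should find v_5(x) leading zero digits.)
(a_0, …, a_3) = (0, 4, 3, 1)

v_5(35/3) = 1, so a_0 = ... = a_0 = 0. Factor out: x = 5^1 · u with u = 7/3 a unit in ℤ_5. Expand u iteratively via a_{v+i} = u_i mod 5, u_{i+1} = (u_i − a_{v+i})/5:
  u_0 = 7/3;  a_1 = 4;  u_1 = (u_0 − 4)/5 = -1/3
  u_1 = -1/3;  a_2 = 3;  u_2 = (u_1 − 3)/5 = -2/3
  u_2 = -2/3;  a_3 = 1;  u_3 = (u_2 − 1)/5 = -1/3
Digits: (0, 4, 3, 1).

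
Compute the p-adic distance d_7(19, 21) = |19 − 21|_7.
d_7(19, 21) = 1

Step 1 — x − y = 19 − 21 = -2. Step 2 — v_7(-2) = 0 (factor: -2 = −(7^0 · 2); the sign does not affect v_p). Step 3 — |x − y|_7 = 7^{0} = 1.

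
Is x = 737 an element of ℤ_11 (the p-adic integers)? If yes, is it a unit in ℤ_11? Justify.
x ∈ ℤ_11 but not a unit; v_11(x) = 1 > 0

ℤ_11 = {x ∈ ℚ_11 : v_11(x) ≥ 0} and ℤ_11^× = {x ∈ ℤ_11 : v_11(x) = 0}. Here v_11(737) = v_11(num) − v_11(den) = 1; compare against these criteria.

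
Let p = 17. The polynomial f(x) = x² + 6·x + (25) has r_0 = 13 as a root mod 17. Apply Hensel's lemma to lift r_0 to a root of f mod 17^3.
r_2 = 1883 (mod 4913)

Hensel: r_{i+1} = r_i − f(r_i)·(f′(r_i))^{-1} mod 17^{i+2}, f′(x) = 2x + 6. Iterate:
  r_0 = 13 (mod 17)
  r_1 = 149 (mod 289)
  r_2 = 1883 (mod 4913)
Final: r = 1883 satisfies f(r) ≡ 0 mod 17^3.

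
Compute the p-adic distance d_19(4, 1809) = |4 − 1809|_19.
d_19(4, 1809) = 1/361

Step 1 — x − y = 4 − 1809 = -1805. Step 2 — v_19(-1805) = 2 (factor: -1805 = −(19^2 · 5); the sign does not affect v_p). Step 3 — |x − y|_19 = 19^{-2} = 1/361.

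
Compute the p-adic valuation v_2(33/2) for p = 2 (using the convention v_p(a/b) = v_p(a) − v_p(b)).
v_2(33/2) = -1

Factor powers of 2 from the numerator and denominator of the reduced fraction: 33 = 2^0 · 33 and 2 = 2^1 · 1. Apply v_p(a/b) = v_p(a) − v_p(b): v_2(33/2) = 0 − 1 = -1.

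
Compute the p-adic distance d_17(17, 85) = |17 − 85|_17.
d_17(17, 85) = 1/17

Step 1 — x − y = 17 − 85 = -68. Step 2 — v_17(-68) = 1 (factor: -68 = −(17^1 · 4); the sign does not affect v_p). Step 3 — |x − y|_17 = 17^{-1} = 1/17.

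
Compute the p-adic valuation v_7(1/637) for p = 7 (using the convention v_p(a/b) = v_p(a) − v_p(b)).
v_7(1/637) = -2

Factor powers of 7 from the numerator and denominator of the reduced fraction: 1 = 7^0 · 1 and 637 = 7^2 · 13. Apply v_p(a/b) = v_p(a) − v_p(b): v_7(1/637) = 0 − 2 = -2.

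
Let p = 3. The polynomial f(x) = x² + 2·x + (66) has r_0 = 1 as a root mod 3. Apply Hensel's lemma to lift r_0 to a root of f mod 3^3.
r_2 = 22 (mod 27)

Hensel: r_{i+1} = r_i − f(r_i)·(f′(r_i))^{-1} mod 3^{i+2}, f′(x) = 2x + 2. Iterate:
  r_0 = 1 (mod 3)
  r_1 = 4 (mod 9)
  r_2 = 22 (mod 27)
Final: r = 22 satisfies f(r) ≡ 0 mod 3^3.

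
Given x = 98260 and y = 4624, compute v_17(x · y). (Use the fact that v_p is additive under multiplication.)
v_17(454354240) = 5

v_p(x) = 3 (factor: 98260 = 17^3 · 20); v_p(y) = 2 (factor: 4624 = 17^2 · 16). Additivity: v_p(xy) = v_p(x) + v_p(y) = 3 + 2 = 5. (Direct check: xy = 454354240 = 17^5 · (320).)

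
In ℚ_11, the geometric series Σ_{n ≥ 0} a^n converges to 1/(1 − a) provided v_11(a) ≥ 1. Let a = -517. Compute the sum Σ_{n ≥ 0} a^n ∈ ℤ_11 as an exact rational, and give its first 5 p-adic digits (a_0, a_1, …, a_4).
Σ a^n = 1/(1 − a) = 1/518;  first 5 digits = (1, 8, 4, 8, 10)

v_11(a) = 1 ≥ 1, so the series converges in ℤ_11 to 1/(1 − a) = 1/(1 − (-517)) = 1/518. Expand this rational in ℤ_11: compute digits iteratively via d_i = x_i mod 11, x_{i+1} = (x_i − d_i)/11. The first 5 digits are (1, 8, 4, 8, 10).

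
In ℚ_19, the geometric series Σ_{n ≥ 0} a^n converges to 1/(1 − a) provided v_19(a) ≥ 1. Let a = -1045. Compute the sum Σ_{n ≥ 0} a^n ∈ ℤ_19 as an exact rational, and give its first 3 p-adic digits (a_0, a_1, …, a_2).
Σ a^n = 1/(1 − a) = 1/1046;  first 3 digits = (1, 2, 1)

v_19(a) = 1 ≥ 1, so the series converges in ℤ_19 to 1/(1 − a) = 1/(1 − (-1045)) = 1/1046. Expand this rational in ℤ_19: compute digits iteratively via d_i = x_i mod 19, x_{i+1} = (x_i − d_i)/19. The first 3 digits are (1, 2, 1).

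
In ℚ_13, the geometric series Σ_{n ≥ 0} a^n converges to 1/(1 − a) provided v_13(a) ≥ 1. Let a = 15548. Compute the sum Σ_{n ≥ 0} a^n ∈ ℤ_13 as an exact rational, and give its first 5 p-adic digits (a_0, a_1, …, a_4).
Σ a^n = 1/(1 − a) = -1/15547;  first 5 digits = (1, 0, 1, 7, 1)

v_13(a) = 2 ≥ 1, so the series converges in ℤ_13 to 1/(1 − a) = 1/(1 − 15548) = -1/15547. Expand this rational in ℤ_13: compute digits iteratively via d_i = x_i mod 13, x_{i+1} = (x_i − d_i)/13. The first 5 digits are (1, 0, 1, 7, 1).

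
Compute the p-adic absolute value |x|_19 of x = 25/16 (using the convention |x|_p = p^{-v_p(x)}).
|25/16|_19 = 1

Step 1 — compute v_19(x) by factoring powers of 19 out of the numerator and denominator: v_19(25/16) = 0. Step 2 — apply |x|_p = p^{-v_p(x)} = 19^{0} = 1.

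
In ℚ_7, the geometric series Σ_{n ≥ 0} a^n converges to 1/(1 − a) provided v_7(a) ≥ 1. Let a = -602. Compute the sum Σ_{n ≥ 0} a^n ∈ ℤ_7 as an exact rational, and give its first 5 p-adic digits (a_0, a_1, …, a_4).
Σ a^n = 1/(1 − a) = 1/603;  first 5 digits = (1, 5, 5, 3, 0)

v_7(a) = 1 ≥ 1, so the series converges in ℤ_7 to 1/(1 − a) = 1/(1 − (-602)) = 1/603. Expand this rational in ℤ_7: compute digits iteratively via d_i = x_i mod 7, x_{i+1} = (x_i − d_i)/7. The first 5 digits are (1, 5, 5, 3, 0).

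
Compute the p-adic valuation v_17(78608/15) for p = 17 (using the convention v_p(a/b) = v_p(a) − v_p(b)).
v_17(78608/15) = 3

Factor powers of 17 from the numerator and denominator of the reduced fraction: 78608 = 17^3 · 16 and 15 = 17^0 · 15. Apply v_p(a/b) = v_p(a) − v_p(b): v_17(78608/15) = 3 − 0 = 3.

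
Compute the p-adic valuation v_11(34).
v_11(34) = 0

v_11(n) is the largest exponent k such that 11^k divides n. Factor out: 34 = 11^0 · 34. (Sign doesn't affect v_p.) So v_11(34) = 0.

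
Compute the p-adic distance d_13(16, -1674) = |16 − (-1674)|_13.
d_13(16, -1674) = 1/169

Step 1 — x − y = 16 − (-1674) = 1690. Step 2 — v_13(1690) = 2 (factor: 1690 = (13^2 · 10); the sign does not affect v_p). Step 3 — |x − y|_13 = 13^{-2} = 1/169.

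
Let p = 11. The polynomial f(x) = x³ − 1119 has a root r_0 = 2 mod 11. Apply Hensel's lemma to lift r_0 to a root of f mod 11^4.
r_3 = 11277 (mod 14641)

Hensel: r_{i+1} = r_i − f(r_i)/f′(r_i) mod 11^{i+2}, where f′(x) = 3x². Iterate:
  r_0 = 2 (mod 11)
  r_1 = 24 (mod 121)
  r_2 = 629 (mod 1331)
  r_3 = 11277 (mod 14641)
Final: r = 11277 with f(r) ≡ 0 mod 11^4.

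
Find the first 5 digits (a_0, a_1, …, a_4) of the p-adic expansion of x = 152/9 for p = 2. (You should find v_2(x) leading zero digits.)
(a_0, …, a_4) = (0, 0, 0, 1, 1)

v_2(152/9) = 3, so a_0 = ... = a_2 = 0. Factor out: x = 2^3 · u with u = 19/9 a unit in ℤ_2. Expand u iteratively via a_{v+i} = u_i mod 2, u_{i+1} = (u_i − a_{v+i})/2:
  u_0 = 19/9;  a_3 = 1;  u_1 = (u_0 − 1)/2 = 5/9
  u_1 = 5/9;  a_4 = 1;  u_2 = (u_1 − 1)/2 = -2/9
Digits: (0, 0, 0, 1, 1).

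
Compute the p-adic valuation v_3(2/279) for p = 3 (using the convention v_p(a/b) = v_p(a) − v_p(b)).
v_3(2/279) = -2

Factor powers of 3 from the numerator and denominator of the reduced fraction: 2 = 3^0 · 2 and 279 = 3^2 · 31. Apply v_p(a/b) = v_p(a) − v_p(b): v_3(2/279) = 0 − 2 = -2.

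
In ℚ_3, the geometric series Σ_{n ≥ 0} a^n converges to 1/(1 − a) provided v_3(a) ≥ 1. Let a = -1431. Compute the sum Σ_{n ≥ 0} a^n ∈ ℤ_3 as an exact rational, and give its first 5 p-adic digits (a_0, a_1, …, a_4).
Σ a^n = 1/(1 − a) = 1/1432;  first 5 digits = (1, 0, 0, 1, 0)

v_3(a) = 3 ≥ 1, so the series converges in ℤ_3 to 1/(1 − a) = 1/(1 − (-1431)) = 1/1432. Expand this rational in ℤ_3: compute digits iteratively via d_i = x_i mod 3, x_{i+1} = (x_i − d_i)/3. The first 5 digits are (1, 0, 0, 1, 0).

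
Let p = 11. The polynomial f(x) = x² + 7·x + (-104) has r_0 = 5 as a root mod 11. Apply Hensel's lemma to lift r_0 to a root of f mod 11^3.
r_2 = 335 (mod 1331)

Hensel: r_{i+1} = r_i − f(r_i)·(f′(r_i))^{-1} mod 11^{i+2}, f′(x) = 2x + 7. Iterate:
  r_0 = 5 (mod 11)
  r_1 = 93 (mod 121)
  r_2 = 335 (mod 1331)
Final: r = 335 satisfies f(r) ≡ 0 mod 11^3.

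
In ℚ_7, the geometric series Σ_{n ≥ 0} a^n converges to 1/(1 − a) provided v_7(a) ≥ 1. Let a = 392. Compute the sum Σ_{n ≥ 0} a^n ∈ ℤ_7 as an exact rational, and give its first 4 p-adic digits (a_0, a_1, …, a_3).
Σ a^n = 1/(1 − a) = -1/391;  first 4 digits = (1, 0, 1, 1)

v_7(a) = 2 ≥ 1, so the series converges in ℤ_7 to 1/(1 − a) = 1/(1 − 392) = -1/391. Expand this rational in ℤ_7: compute digits iteratively via d_i = x_i mod 7, x_{i+1} = (x_i − d_i)/7. The first 4 digits are (1, 0, 1, 1).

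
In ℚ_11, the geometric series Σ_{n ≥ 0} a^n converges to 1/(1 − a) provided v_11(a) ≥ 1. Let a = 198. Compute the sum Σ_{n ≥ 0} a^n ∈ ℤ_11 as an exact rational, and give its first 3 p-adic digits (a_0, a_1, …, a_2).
Σ a^n = 1/(1 − a) = -1/197;  first 3 digits = (1, 7, 6)

v_11(a) = 1 ≥ 1, so the series converges in ℤ_11 to 1/(1 − a) = 1/(1 − 198) = -1/197. Expand this rational in ℤ_11: compute digits iteratively via d_i = x_i mod 11, x_{i+1} = (x_i − d_i)/11. The first 3 digits are (1, 7, 6).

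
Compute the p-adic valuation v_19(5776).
v_19(5776) = 2

v_19(n) is the largest exponent k such that 19^k divides n. Factor out: 5776 = 19^2 · 16. (Sign doesn't affect v_p.) So v_19(5776) = 2.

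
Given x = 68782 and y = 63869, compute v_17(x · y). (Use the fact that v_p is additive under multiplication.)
v_17(4393037558) = 6

v_p(x) = 3 (factor: 68782 = 17^3 · 14); v_p(y) = 3 (factor: 63869 = 17^3 · 13). Additivity: v_p(xy) = v_p(x) + v_p(y) = 3 + 3 = 6. (Direct check: xy = 4393037558 = 17^6 · (182).)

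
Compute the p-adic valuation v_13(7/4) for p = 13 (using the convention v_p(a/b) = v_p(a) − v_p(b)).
v_13(7/4) = 0

Factor powers of 13 from the numerator and denominator of the reduced fraction: 7 = 13^0 · 7 and 4 = 13^0 · 4. Apply v_p(a/b) = v_p(a) − v_p(b): v_13(7/4) = 0 − 0 = 0.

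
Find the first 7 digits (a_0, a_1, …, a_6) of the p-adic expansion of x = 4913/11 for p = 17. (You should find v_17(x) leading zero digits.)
(a_0, …, a_6) = (0, 0, 0, 14, 10, 4, 9)

v_17(4913/11) = 3, so a_0 = ... = a_2 = 0. Factor out: x = 17^3 · u with u = 1/11 a unit in ℤ_17. Expand u iteratively via a_{v+i} = u_i mod 17, u_{i+1} = (u_i − a_{v+i})/17:
  u_0 = 1/11;  a_3 = 14;  u_1 = (u_0 − 14)/17 = -9/11
  u_1 = -9/11;  a_4 = 10;  u_2 = (u_1 − 10)/17 = -7/11
  u_2 = -7/11;  a_5 = 4;  u_3 = (u_2 − 4)/17 = -3/11
  u_3 = -3/11;  a_6 = 9;  u_4 = (u_3 − 9)/17 = -6/11
Digits: (0, 0, 0, 14, 10, 4, 9).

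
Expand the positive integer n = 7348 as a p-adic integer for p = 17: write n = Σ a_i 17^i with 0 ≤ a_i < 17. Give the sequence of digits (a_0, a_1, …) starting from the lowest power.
(a_0, a_1, …) = (4, 7, 8, 1)

Repeated division by 17 gives the digits low-to-high: 7348 = 4 + 7·17^1 + 8·17^2 + 1·17^3. Digit sequence: (4, 7, 8, 1).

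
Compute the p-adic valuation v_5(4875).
v_5(4875) = 3

v_5(n) is the largest exponent k such that 5^k divides n. Factor out: 4875 = 5^3 · 39. (Sign doesn't affect v_p.) So v_5(4875) = 3.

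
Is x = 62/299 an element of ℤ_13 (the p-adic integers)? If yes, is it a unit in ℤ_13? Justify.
x ∉ ℤ_13 (v_13(x) = -1 < 0)

ℤ_13 = {x ∈ ℚ_13 : v_13(x) ≥ 0} and ℤ_13^× = {x ∈ ℤ_13 : v_13(x) = 0}. Here v_13(62/299) = v_13(num) − v_13(den) = -1; compare against these criteria.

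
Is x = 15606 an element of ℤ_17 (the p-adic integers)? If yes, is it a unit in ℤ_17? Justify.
x ∈ ℤ_17 but not a unit; v_17(x) = 2 > 0

ℤ_17 = {x ∈ ℚ_17 : v_17(x) ≥ 0} and ℤ_17^× = {x ∈ ℤ_17 : v_17(x) = 0}. Here v_17(15606) = v_17(num) − v_17(den) = 2; compare against these criteria.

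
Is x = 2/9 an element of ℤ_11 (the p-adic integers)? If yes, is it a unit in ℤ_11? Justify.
x ∈ ℤ_11^× (unit); v_11(x) = 0

ℤ_11 = {x ∈ ℚ_11 : v_11(x) ≥ 0} and ℤ_11^× = {x ∈ ℤ_11 : v_11(x) = 0}. Here v_11(2/9) = v_11(num) − v_11(den) = 0; compare against these criteria.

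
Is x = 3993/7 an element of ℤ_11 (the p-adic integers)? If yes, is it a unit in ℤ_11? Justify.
x ∈ ℤ_11 but not a unit; v_11(x) = 3 > 0

ℤ_11 = {x ∈ ℚ_11 : v_11(x) ≥ 0} and ℤ_11^× = {x ∈ ℤ_11 : v_11(x) = 0}. Here v_11(3993/7) = v_11(num) − v_11(den) = 3; compare against these criteria.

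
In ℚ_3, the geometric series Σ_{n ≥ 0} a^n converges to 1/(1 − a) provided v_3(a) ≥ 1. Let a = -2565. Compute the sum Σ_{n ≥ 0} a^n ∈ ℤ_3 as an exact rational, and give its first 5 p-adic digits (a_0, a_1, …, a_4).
Σ a^n = 1/(1 − a) = 1/2566;  first 5 digits = (1, 0, 0, 1, 1)

v_3(a) = 3 ≥ 1, so the series converges in ℤ_3 to 1/(1 − a) = 1/(1 − (-2565)) = 1/2566. Expand this rational in ℤ_3: compute digits iteratively via d_i = x_i mod 3, x_{i+1} = (x_i − d_i)/3. The first 5 digits are (1, 0, 0, 1, 1).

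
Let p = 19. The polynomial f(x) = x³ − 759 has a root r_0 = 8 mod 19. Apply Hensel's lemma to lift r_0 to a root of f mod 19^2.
r_1 = 312 (mod 361)

Hensel: r_{i+1} = r_i − f(r_i)/f′(r_i) mod 19^{i+2}, where f′(x) = 3x². Iterate:
  r_0 = 8 (mod 19)
  r_1 = 312 (mod 361)
Final: r = 312 with f(r) ≡ 0 mod 19^2.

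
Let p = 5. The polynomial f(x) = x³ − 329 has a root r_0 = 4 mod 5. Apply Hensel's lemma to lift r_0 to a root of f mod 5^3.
r_2 = 84 (mod 125)

Hensel: r_{i+1} = r_i − f(r_i)/f′(r_i) mod 5^{i+2}, where f′(x) = 3x². Iterate:
  r_0 = 4 (mod 5)
  r_1 = 9 (mod 25)
  r_2 = 84 (mod 125)
Final: r = 84 with f(r) ≡ 0 mod 5^3.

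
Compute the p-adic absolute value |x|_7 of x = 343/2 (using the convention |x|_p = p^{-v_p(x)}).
|343/2|_7 = 1/343

Step 1 — compute v_7(x) by factoring powers of 7 out of the numerator and denominator: v_7(343/2) = 3. Step 2 — apply |x|_p = p^{-v_p(x)} = 7^{-3} = 1/343.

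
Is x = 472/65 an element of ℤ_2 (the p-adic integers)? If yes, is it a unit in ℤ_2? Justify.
x ∈ ℤ_2 but not a unit; v_2(x) = 3 > 0

ℤ_2 = {x ∈ ℚ_2 : v_2(x) ≥ 0} and ℤ_2^× = {x ∈ ℤ_2 : v_2(x) = 0}. Here v_2(472/65) = v_2(num) − v_2(den) = 3; compare against these criteria.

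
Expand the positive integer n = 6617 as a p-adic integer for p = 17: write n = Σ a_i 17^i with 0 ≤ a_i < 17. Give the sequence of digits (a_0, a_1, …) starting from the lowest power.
(a_0, a_1, …) = (4, 15, 5, 1)

Repeated division by 17 gives the digits low-to-high: 6617 = 4 + 15·17^1 + 5·17^2 + 1·17^3. Digit sequence: (4, 15, 5, 1).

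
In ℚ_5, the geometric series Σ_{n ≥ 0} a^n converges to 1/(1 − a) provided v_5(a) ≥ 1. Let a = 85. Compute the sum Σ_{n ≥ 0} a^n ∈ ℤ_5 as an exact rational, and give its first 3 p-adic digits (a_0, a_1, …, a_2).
Σ a^n = 1/(1 − a) = -1/84;  first 3 digits = (1, 2, 2)

v_5(a) = 1 ≥ 1, so the series converges in ℤ_5 to 1/(1 − a) = 1/(1 − 85) = -1/84. Expand this rational in ℤ_5: compute digits iteratively via d_i = x_i mod 5, x_{i+1} = (x_i − d_i)/5. The first 3 digits are (1, 2, 2).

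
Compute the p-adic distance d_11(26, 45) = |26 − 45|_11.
d_11(26, 45) = 1

Step 1 — x − y = 26 − 45 = -19. Step 2 — v_11(-19) = 0 (factor: -19 = −(11^0 · 19); the sign does not affect v_p). Step 3 — |x − y|_11 = 11^{0} = 1.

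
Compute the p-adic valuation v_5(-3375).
v_5(-3375) = 3

v_5(n) is the largest exponent k such that 5^k divides n. Factor out: -3375 = -5^3 · 27. (Sign doesn't affect v_p.) So v_5(-3375) = 3.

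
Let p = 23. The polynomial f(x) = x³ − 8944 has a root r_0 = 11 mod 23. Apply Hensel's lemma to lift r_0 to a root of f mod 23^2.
r_1 = 287 (mod 529)

Hensel: r_{i+1} = r_i − f(r_i)/f′(r_i) mod 23^{i+2}, where f′(x) = 3x². Iterate:
  r_0 = 11 (mod 23)
  r_1 = 287 (mod 529)
Final: r = 287 with f(r) ≡ 0 mod 23^2.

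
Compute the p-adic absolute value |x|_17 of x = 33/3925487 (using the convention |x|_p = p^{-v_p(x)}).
|33/3925487|_17 = 83521

Step 1 — compute v_17(x) by factoring powers of 17 out of the numerator and denominator: v_17(33/3925487) = -4. Step 2 — apply |x|_p = p^{-v_p(x)} = 17^{4} = 83521.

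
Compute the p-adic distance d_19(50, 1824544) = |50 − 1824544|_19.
d_19(50, 1824544) = 1/130321

Step 1 — x − y = 50 − 1824544 = -1824494. Step 2 — v_19(-1824494) = 4 (factor: -1824494 = −(19^4 · 14); the sign does not affect v_p). Step 3 — |x − y|_19 = 19^{-4} = 1/130321.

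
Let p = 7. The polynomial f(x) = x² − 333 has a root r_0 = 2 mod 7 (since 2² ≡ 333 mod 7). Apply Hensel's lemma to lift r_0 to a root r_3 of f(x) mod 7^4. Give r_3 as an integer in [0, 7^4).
r_3 = 1689 (mod 2401)

Hensel's recurrence: r_{i+1} = r_i − f(r_i)·(f′(r_i))^{-1} mod 7^{i+2}, with f′(x) = 2x. Iterate:
  r_0 = 2 (mod 7)
  r_1 = 23 (mod 49)
  r_2 = 317 (mod 343)
  r_3 = 1689 (mod 2401)
Final: r_3 = 1689, and one checks f(r_3) ≡ 0 mod 7^4.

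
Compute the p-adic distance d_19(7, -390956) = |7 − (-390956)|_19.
d_19(7, -390956) = 1/130321

Step 1 — x − y = 7 − (-390956) = 390963. Step 2 — v_19(390963) = 4 (factor: 390963 = (19^4 · 3); the sign does not affect v_p). Step 3 — |x − y|_19 = 19^{-4} = 1/130321.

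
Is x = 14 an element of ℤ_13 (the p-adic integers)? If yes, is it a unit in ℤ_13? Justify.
x ∈ ℤ_13^× (unit); v_13(x) = 0

ℤ_13 = {x ∈ ℚ_13 : v_13(x) ≥ 0} and ℤ_13^× = {x ∈ ℤ_13 : v_13(x) = 0}. Here v_13(14) = v_13(num) − v_13(den) = 0; compare against these criteria.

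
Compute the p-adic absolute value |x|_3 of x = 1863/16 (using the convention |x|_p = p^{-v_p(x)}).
|1863/16|_3 = 1/81

Step 1 — compute v_3(x) by factoring powers of 3 out of the numerator and denominator: v_3(1863/16) = 4. Step 2 — apply |x|_p = p^{-v_p(x)} = 3^{-4} = 1/81.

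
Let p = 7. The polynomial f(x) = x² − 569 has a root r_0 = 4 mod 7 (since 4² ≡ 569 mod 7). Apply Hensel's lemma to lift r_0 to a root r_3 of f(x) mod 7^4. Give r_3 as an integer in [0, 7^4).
r_3 = 1292 (mod 2401)

Hensel's recurrence: r_{i+1} = r_i − f(r_i)·(f′(r_i))^{-1} mod 7^{i+2}, with f′(x) = 2x. Iterate:
  r_0 = 4 (mod 7)
  r_1 = 18 (mod 49)
  r_2 = 263 (mod 343)
  r_3 = 1292 (mod 2401)
Final: r_3 = 1292, and one checks f(r_3) ≡ 0 mod 7^4.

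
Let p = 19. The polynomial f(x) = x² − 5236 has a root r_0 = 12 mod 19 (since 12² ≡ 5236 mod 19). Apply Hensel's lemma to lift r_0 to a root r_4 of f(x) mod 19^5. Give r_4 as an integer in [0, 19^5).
r_4 = 1422504 (mod 2476099)

Hensel's recurrence: r_{i+1} = r_i − f(r_i)·(f′(r_i))^{-1} mod 19^{i+2}, with f′(x) = 2x. Iterate:
  r_0 = 12 (mod 19)
  r_1 = 164 (mod 361)
  r_2 = 2691 (mod 6859)
  r_3 = 119294 (mod 130321)
  r_4 = 1422504 (mod 2476099)
Final: r_4 = 1422504, and one checks f(r_4) ≡ 0 mod 19^5.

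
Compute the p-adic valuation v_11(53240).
v_11(53240) = 3

v_11(n) is the largest exponent k such that 11^k divides n. Factor out: 53240 = 11^3 · 40. (Sign doesn't affect v_p.) So v_11(53240) = 3.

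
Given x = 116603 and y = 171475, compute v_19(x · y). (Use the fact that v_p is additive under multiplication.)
v_19(19994499425) = 6

v_p(x) = 3 (factor: 116603 = 19^3 · 17); v_p(y) = 3 (factor: 171475 = 19^3 · 25). Additivity: v_p(xy) = v_p(x) + v_p(y) = 3 + 3 = 6. (Direct check: xy = 19994499425 = 19^6 · (425).)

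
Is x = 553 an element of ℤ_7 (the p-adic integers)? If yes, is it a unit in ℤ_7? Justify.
x ∈ ℤ_7 but not a unit; v_7(x) = 1 > 0

ℤ_7 = {x ∈ ℚ_7 : v_7(x) ≥ 0} and ℤ_7^× = {x ∈ ℤ_7 : v_7(x) = 0}. Here v_7(553) = v_7(num) − v_7(den) = 1; compare against these criteria.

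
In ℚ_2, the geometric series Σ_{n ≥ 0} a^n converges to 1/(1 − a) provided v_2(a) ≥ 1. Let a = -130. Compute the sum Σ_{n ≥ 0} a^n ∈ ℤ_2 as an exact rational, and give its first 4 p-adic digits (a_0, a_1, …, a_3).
Σ a^n = 1/(1 − a) = 1/131;  first 4 digits = (1, 1, 0, 1)

v_2(a) = 1 ≥ 1, so the series converges in ℤ_2 to 1/(1 − a) = 1/(1 − (-130)) = 1/131. Expand this rational in ℤ_2: compute digits iteratively via d_i = x_i mod 2, x_{i+1} = (x_i − d_i)/2. The first 4 digits are (1, 1, 0, 1).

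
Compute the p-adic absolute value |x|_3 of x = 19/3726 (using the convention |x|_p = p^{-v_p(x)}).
|19/3726|_3 = 81

Step 1 — compute v_3(x) by factoring powers of 3 out of the numerator and denominator: v_3(19/3726) = -4. Step 2 — apply |x|_p = p^{-v_p(x)} = 3^{4} = 81.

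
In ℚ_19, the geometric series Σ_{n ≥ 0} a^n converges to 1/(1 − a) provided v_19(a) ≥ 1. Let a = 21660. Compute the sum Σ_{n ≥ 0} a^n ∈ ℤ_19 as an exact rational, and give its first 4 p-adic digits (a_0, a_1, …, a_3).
Σ a^n = 1/(1 − a) = -1/21659;  first 4 digits = (1, 0, 3, 3)

v_19(a) = 2 ≥ 1, so the series converges in ℤ_19 to 1/(1 − a) = 1/(1 − 21660) = -1/21659. Expand this rational in ℤ_19: compute digits iteratively via d_i = x_i mod 19, x_{i+1} = (x_i − d_i)/19. The first 4 digits are (1, 0, 3, 3).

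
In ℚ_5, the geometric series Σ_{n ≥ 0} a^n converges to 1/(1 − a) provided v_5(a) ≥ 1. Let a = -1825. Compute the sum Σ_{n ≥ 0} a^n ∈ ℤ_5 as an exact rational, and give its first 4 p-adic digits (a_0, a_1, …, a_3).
Σ a^n = 1/(1 − a) = 1/1826;  first 4 digits = (1, 0, 2, 0)

v_5(a) = 2 ≥ 1, so the series converges in ℤ_5 to 1/(1 − a) = 1/(1 − (-1825)) = 1/1826. Expand this rational in ℤ_5: compute digits iteratively via d_i = x_i mod 5, x_{i+1} = (x_i − d_i)/5. The first 4 digits are (1, 0, 2, 0).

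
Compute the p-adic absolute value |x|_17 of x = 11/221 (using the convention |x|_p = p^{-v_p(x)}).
|11/221|_17 = 17

Step 1 — compute v_17(x) by factoring powers of 17 out of the numerator and denominator: v_17(11/221) = -1. Step 2 — apply |x|_p = p^{-v_p(x)} = 17^{1} = 17.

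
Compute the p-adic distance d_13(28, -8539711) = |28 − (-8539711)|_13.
d_13(28, -8539711) = 1/371293

Step 1 — x − y = 28 − (-8539711) = 8539739. Step 2 — v_13(8539739) = 5 (factor: 8539739 = (13^5 · 23); the sign does not affect v_p). Step 3 — |x − y|_13 = 13^{-5} = 1/371293.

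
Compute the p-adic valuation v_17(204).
v_17(204) = 1

v_17(n) is the largest exponent k such that 17^k divides n. Factor out: 204 = 17^1 · 12. (Sign doesn't affect v_p.) So v_17(204) = 1.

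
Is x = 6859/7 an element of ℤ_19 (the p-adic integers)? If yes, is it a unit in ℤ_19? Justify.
x ∈ ℤ_19 but not a unit; v_19(x) = 3 > 0

ℤ_19 = {x ∈ ℚ_19 : v_19(x) ≥ 0} and ℤ_19^× = {x ∈ ℤ_19 : v_19(x) = 0}. Here v_19(6859/7) = v_19(num) − v_19(den) = 3; compare against these criteria.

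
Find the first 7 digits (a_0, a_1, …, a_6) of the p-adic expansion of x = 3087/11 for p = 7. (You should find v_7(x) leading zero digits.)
(a_0, …, a_6) = (0, 0, 0, 4, 4, 0, 5)

v_7(3087/11) = 3, so a_0 = ... = a_2 = 0. Factor out: x = 7^3 · u with u = 9/11 a unit in ℤ_7. Expand u iteratively via a_{v+i} = u_i mod 7, u_{i+1} = (u_i − a_{v+i})/7:
  u_0 = 9/11;  a_3 = 4;  u_1 = (u_0 − 4)/7 = -5/11
  u_1 = -5/11;  a_4 = 4;  u_2 = (u_1 − 4)/7 = -7/11
  u_2 = -7/11;  a_5 = 0;  u_3 = (u_2 − 0)/7 = -1/11
  u_3 = -1/11;  a_6 = 5;  u_4 = (u_3 − 5)/7 = -8/11
Digits: (0, 0, 0, 4, 4, 0, 5).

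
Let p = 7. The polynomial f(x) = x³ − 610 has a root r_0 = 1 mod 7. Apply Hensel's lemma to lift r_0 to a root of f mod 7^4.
r_3 = 1184 (mod 2401)

Hensel: r_{i+1} = r_i − f(r_i)/f′(r_i) mod 7^{i+2}, where f′(x) = 3x². Iterate:
  r_0 = 1 (mod 7)
  r_1 = 8 (mod 49)
  r_2 = 155 (mod 343)
  r_3 = 1184 (mod 2401)
Final: r = 1184 with f(r) ≡ 0 mod 7^4.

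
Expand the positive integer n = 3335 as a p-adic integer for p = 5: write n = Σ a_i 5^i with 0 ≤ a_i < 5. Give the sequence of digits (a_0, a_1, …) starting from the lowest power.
(a_0, a_1, …) = (0, 2, 3, 1, 0, 1)

Repeated division by 5 gives the digits low-to-high: 3335 = 2·5^1 + 3·5^2 + 1·5^3 + 1·5^5. Digit sequence: (0, 2, 3, 1, 0, 1).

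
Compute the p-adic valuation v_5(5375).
v_5(5375) = 3

v_5(n) is the largest exponent k such that 5^k divides n. Factor out: 5375 = 5^3 · 43. (Sign doesn't affect v_p.) So v_5(5375) = 3.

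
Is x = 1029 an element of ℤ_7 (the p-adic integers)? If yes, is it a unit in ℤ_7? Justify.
x ∈ ℤ_7 but not a unit; v_7(x) = 3 > 0

ℤ_7 = {x ∈ ℚ_7 : v_7(x) ≥ 0} and ℤ_7^× = {x ∈ ℤ_7 : v_7(x) = 0}. Here v_7(1029) = v_7(num) − v_7(den) = 3; compare against these criteria.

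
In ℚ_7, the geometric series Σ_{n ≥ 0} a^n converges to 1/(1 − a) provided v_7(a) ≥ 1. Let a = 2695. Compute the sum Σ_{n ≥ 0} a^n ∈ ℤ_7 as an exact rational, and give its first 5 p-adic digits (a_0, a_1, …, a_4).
Σ a^n = 1/(1 − a) = -1/2694;  first 5 digits = (1, 0, 6, 0, 2)

v_7(a) = 2 ≥ 1, so the series converges in ℤ_7 to 1/(1 − a) = 1/(1 − 2695) = -1/2694. Expand this rational in ℤ_7: compute digits iteratively via d_i = x_i mod 7, x_{i+1} = (x_i − d_i)/7. The first 5 digits are (1, 0, 6, 0, 2).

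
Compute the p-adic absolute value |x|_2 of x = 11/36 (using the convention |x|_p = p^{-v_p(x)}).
|11/36|_2 = 4

Step 1 — compute v_2(x) by factoring powers of 2 out of the numerator and denominator: v_2(11/36) = -2. Step 2 — apply |x|_p = p^{-v_p(x)} = 2^{2} = 4.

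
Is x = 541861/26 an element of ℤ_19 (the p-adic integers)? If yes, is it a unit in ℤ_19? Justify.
x ∈ ℤ_19 but not a unit; v_19(x) = 3 > 0

ℤ_19 = {x ∈ ℚ_19 : v_19(x) ≥ 0} and ℤ_19^× = {x ∈ ℤ_19 : v_19(x) = 0}. Here v_19(541861/26) = v_19(num) − v_19(den) = 3; compare against these criteria.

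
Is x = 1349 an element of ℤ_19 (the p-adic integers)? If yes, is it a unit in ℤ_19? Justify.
x ∈ ℤ_19 but not a unit; v_19(x) = 1 > 0

ℤ_19 = {x ∈ ℚ_19 : v_19(x) ≥ 0} and ℤ_19^× = {x ∈ ℤ_19 : v_19(x) = 0}. Here v_19(1349) = v_19(num) − v_19(den) = 1; compare against these criteria.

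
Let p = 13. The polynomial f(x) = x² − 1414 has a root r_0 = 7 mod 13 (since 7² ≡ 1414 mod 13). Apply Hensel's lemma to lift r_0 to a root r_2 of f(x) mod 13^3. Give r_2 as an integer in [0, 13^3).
r_2 = 1034 (mod 2197)

Hensel's recurrence: r_{i+1} = r_i − f(r_i)·(f′(r_i))^{-1} mod 13^{i+2}, with f′(x) = 2x. Iterate:
  r_0 = 7 (mod 13)
  r_1 = 20 (mod 169)
  r_2 = 1034 (mod 2197)
Final: r_2 = 1034, and one checks f(r_2) ≡ 0 mod 13^3.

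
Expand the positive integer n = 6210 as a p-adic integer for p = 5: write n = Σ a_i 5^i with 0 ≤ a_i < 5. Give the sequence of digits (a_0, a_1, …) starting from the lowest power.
(a_0, a_1, …) = (0, 2, 3, 4, 4, 1)

Repeated division by 5 gives the digits low-to-high: 6210 = 2·5^1 + 3·5^2 + 4·5^3 + 4·5^4 + 1·5^5. Digit sequence: (0, 2, 3, 4, 4, 1).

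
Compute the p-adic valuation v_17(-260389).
v_17(-260389) = 3

v_17(n) is the largest exponent k such that 17^k divides n. Factor out: -260389 = -17^3 · 53. (Sign doesn't affect v_p.) So v_17(-260389) = 3.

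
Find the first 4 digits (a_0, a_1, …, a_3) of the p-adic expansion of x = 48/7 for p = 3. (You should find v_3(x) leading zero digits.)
(a_0, …, a_3) = (0, 1, 0, 1)

v_3(48/7) = 1, so a_0 = ... = a_0 = 0. Factor out: x = 3^1 · u with u = 16/7 a unit in ℤ_3. Expand u iteratively via a_{v+i} = u_i mod 3, u_{i+1} = (u_i − a_{v+i})/3:
  u_0 = 16/7;  a_1 = 1;  u_1 = (u_0 − 1)/3 = 3/7
  u_1 = 3/7;  a_2 = 0;  u_2 = (u_1 − 0)/3 = 1/7
  u_2 = 1/7;  a_3 = 1;  u_3 = (u_2 − 1)/3 = -2/7
Digits: (0, 1, 0, 1).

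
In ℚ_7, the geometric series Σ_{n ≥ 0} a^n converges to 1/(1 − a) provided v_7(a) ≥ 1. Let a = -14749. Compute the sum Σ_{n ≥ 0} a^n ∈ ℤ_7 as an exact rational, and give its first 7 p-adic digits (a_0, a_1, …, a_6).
Σ a^n = 1/(1 − a) = 1/14750;  first 7 digits = (1, 0, 0, 6, 0, 6, 0)

v_7(a) = 3 ≥ 1, so the series converges in ℤ_7 to 1/(1 − a) = 1/(1 − (-14749)) = 1/14750. Expand this rational in ℤ_7: compute digits iteratively via d_i = x_i mod 7, x_{i+1} = (x_i − d_i)/7. The first 7 digits are (1, 0, 0, 6, 0, 6, 0).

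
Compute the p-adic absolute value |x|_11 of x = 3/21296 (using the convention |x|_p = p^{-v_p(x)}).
|3/21296|_11 = 1331

Step 1 — compute v_11(x) by factoring powers of 11 out of the numerator and denominator: v_11(3/21296) = -3. Step 2 — apply |x|_p = p^{-v_p(x)} = 11^{3} = 1331.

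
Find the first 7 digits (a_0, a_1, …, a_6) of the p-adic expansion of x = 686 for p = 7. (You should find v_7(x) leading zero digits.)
(a_0, …, a_6) = (0, 0, 0, 2, 0, 0, 0)

v_7(686) = 3, so a_0 = ... = a_2 = 0. Factor out: x = 7^3 · u with u = 2 a unit in ℤ_7. Expand u iteratively via a_{v+i} = u_i mod 7, u_{i+1} = (u_i − a_{v+i})/7:
  u_0 = 2;  a_3 = 2;  u_1 = (u_0 − 2)/7 = 0
  u_1 = 0;  a_4 = 0;  u_2 = (u_1 − 0)/7 = 0
  u_2 = 0;  a_5 = 0;  u_3 = (u_2 − 0)/7 = 0
  u_3 = 0;  a_6 = 0;  u_4 = (u_3 − 0)/7 = 0
Digits: (0, 0, 0, 2, 0, 0, 0).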